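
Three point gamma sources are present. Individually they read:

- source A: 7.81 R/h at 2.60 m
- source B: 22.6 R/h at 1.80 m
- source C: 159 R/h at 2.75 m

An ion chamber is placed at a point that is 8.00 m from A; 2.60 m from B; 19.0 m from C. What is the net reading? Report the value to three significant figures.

15.0 R/h

Each source contributes Iᵢ·(dᵢ/rᵢ)²; contributions add.
A: 7.81 × (2.60/8.00)² = 0.8249 R/h
B: 22.6 × (1.80/2.60)² = 10.83 R/h
C: 159 × (2.75/19.0)² = 3.331 R/h
Total = 0.8249 + 10.83 + 3.331 = 14.99 R/h.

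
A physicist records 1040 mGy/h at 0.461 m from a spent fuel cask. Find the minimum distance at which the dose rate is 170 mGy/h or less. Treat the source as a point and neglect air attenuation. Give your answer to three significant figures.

1.14 m

Using I₁d₁² = I₂d₂², d₂ = d₁·√(I₁/I₂).
I₁/I₂ = 1040/170 = 6.118, so d₂ = 0.461 × √6.118 = 1.140 m.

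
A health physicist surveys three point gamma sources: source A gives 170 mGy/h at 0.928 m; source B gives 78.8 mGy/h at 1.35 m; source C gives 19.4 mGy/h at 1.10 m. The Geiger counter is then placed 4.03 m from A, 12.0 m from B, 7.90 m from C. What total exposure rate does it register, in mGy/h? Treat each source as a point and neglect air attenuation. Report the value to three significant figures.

10.4 mGy/h

By superposition, sum each source's inverse-square contribution:
A: 170 × (0.928/4.03)² = 9.014 mGy/h
B: 78.8 × (1.35/12.0)² = 0.9973 mGy/h
C: 19.4 × (1.10/7.90)² = 0.3761 mGy/h
Total = 9.014 + 0.9973 + 0.3761 = 10.39 mGy/h.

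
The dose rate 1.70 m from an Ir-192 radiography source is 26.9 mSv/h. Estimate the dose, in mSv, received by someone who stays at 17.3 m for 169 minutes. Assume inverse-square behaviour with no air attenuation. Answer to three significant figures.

Applying the 1/r² law, rate at 17.3 m:
(1.70/17.3)² = 0.009656, so 26.9 × 0.009656 = 0.2597 mSv/h.
Dose = rate × time = 0.2597 mSv/h × 2.817 h = 0.7316 mSv.

0.732 mSv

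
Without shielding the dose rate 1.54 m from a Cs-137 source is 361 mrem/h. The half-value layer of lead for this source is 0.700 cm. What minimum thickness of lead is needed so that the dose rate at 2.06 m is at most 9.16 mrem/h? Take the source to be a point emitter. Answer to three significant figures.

3.12 cm

At 2.06 m, distance alone gives (1.54/2.06)² = 0.5589, so 361 × 0.5589 = 201.8 mrem/h.
Further attenuation needed: 201.8/9.16 = 22.03.
n = log₂(22.03) = 4.461 half-value layers.
Thickness = 4.461 × 0.700 cm = 3.123 cm.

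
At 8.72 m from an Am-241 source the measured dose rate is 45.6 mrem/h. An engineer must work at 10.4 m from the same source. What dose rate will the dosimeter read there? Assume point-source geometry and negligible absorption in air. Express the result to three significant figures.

32.1 mrem/h

Intensity scales as (d₁/d₂)², so scaling from 8.72 m to 10.4 m:
45.6 × (8.72/10.4)² = 45.6 × 0.7030 = 32.06 mrem/h.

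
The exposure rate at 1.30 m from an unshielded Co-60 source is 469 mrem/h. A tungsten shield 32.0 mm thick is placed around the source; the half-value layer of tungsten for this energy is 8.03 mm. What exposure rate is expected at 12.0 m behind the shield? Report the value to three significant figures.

0.348 mrem/h

Distance alone: 469 × (1.30/12.0)² = 469 × 0.01174 = 5.506 mrem/h.
Shield: 32.0/8.03 = 3.985 half-value layers → attenuation 2^(−3.985) = 0.06315.
Combined: 5.506 × 0.06315 = 0.3477 mrem/h.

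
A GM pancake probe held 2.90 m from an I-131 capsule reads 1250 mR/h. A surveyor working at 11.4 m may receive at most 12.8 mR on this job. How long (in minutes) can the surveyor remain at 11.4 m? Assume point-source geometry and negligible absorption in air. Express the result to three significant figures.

By the inverse-square law, rate at 11.4 m:
(2.90/11.4)² = 0.06471, so 1250 × 0.06471 = 80.89 mR/h.
Stay time = 12.8 mR ÷ 80.89 mR/h = 0.1582 h = 9.492 min.

9.49 min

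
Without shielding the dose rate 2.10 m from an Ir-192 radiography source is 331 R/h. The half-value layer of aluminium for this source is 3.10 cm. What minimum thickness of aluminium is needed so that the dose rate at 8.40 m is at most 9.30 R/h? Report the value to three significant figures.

3.58 cm

At 8.40 m, distance alone gives 331 × (2.10/8.40)² = 331 × 0.06250 = 20.69 R/h.
Further attenuation needed: 20.69/9.30 = 2.225.
n = log₂(2.225) = 1.154 half-value layers.
Thickness = 1.154 × 3.10 cm = 3.577 cm.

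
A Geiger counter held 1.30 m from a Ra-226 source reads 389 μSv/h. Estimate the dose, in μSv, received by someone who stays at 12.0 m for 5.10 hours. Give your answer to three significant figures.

23.3 μSv

Using I₁d₁² = I₂d₂², rate at 12.0 m:
(1.30/12.0)² = 0.01174, so 389 × 0.01174 = 4.567 μSv/h.
Dose = rate × time = 4.567 μSv/h × 5.100 h = 23.29 μSv.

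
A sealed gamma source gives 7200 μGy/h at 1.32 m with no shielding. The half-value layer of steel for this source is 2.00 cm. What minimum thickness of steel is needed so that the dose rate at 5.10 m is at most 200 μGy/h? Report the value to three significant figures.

At 5.10 m, distance alone gives (1.32/5.10)² = 0.06699, so 7200 × 0.06699 = 482.3 μGy/h.
Further attenuation needed: 482.3/200 = 2.412.
n = log₂(2.412) = 1.270 half-value layers.
Thickness = 1.270 × 2.00 cm = 2.540 cm.

2.54 cm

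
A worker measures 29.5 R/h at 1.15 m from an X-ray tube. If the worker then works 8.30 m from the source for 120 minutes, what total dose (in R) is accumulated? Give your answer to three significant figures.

Using I₁d₁² = I₂d₂², rate at 8.30 m:
(1.15/8.30)² = 0.01920, so 29.5 × 0.01920 = 0.5664 R/h.
Dose = rate × time = 0.5664 R/h × 2.000 h = 1.133 R.

1.13 R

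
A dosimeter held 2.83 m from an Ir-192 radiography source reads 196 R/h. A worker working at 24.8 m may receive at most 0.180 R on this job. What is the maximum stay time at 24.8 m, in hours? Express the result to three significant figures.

By the inverse-square law, rate at 24.8 m:
196 × (2.83/24.8)² = 196 × 0.01302 = 2.552 R/h.
Stay time = 0.180 R ÷ 2.552 R/h = 0.07053 h.

0.0705 h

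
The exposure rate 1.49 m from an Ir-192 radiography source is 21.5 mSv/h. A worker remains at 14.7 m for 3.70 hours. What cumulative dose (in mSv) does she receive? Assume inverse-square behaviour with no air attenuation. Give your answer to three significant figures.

Intensity scales as (d₁/d₂)², so rate at 14.7 m:
21.5 × (1.49/14.7)² = 21.5 × 0.01027 = 0.2208 mSv/h.
Dose = rate × time = 0.2208 mSv/h × 3.700 h = 0.8170 mSv.

0.817 mSv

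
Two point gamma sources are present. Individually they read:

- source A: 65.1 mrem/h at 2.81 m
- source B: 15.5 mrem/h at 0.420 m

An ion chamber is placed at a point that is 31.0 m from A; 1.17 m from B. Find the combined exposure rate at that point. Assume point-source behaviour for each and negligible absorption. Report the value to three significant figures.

2.53 mrem/h

By superposition, sum each source's inverse-square contribution:
A: 65.1 × (2.81/31.0)² = 0.5349 mrem/h
B: 15.5 × (0.420/1.17)² = 1.997 mrem/h
Total = 0.5349 + 1.997 = 2.532 mrem/h.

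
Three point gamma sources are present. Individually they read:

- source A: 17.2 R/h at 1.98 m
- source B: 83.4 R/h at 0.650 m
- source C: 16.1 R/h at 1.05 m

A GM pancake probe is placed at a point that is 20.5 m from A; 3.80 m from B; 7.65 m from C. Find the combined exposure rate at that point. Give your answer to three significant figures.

2.90 R/h

Each source contributes Iᵢ·(dᵢ/rᵢ)²; contributions add.
A: 17.2 × (1.98/20.5)² = 0.1605 R/h
B: 83.4 × (0.650/3.80)² = 2.440 R/h
C: 16.1 × (1.05/7.65)² = 0.3033 R/h
Total = 0.1605 + 2.440 + 0.3033 = 2.904 R/h.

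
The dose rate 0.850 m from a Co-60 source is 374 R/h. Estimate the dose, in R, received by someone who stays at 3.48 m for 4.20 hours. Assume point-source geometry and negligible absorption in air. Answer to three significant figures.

Using I₁d₁² = I₂d₂², rate at 3.48 m:
(0.850/3.48)² = 0.05966, so 374 × 0.05966 = 22.31 R/h.
Dose = rate × time = 22.31 R/h × 4.200 h = 93.70 R.

93.7 R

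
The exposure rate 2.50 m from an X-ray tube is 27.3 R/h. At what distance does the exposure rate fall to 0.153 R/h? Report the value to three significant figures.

33.4 m

Intensity scales as (d₁/d₂)², so d₂ = d₁·√(I₁/I₂).
I₁/I₂ = 27.3/0.153 = 178.4, so d₂ = 2.50 × √178.4 = 33.39 m.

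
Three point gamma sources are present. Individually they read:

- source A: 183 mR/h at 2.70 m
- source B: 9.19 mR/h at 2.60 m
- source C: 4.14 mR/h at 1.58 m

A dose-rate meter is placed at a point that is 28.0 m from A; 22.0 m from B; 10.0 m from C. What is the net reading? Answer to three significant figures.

Each source contributes Iᵢ·(dᵢ/rᵢ)²; contributions add.
A: 183 × (2.70/28.0)² = 1.702 mR/h
B: 9.19 × (2.60/22.0)² = 0.1284 mR/h
C: 4.14 × (1.58/10.0)² = 0.1034 mR/h
Total = 1.702 + 0.1284 + 0.1034 = 1.934 mR/h.

1.93 mR/h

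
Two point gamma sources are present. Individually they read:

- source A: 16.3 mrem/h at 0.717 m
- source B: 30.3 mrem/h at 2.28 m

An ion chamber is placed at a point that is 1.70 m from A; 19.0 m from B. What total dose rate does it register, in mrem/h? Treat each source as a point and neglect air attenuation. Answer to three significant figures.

By superposition, sum each source's inverse-square contribution:
A: 16.3 × (0.717/1.70)² = 2.900 mrem/h
B: 30.3 × (2.28/19.0)² = 0.4363 mrem/h
Total = 2.900 + 0.4363 = 3.336 mrem/h.

3.34 mrem/h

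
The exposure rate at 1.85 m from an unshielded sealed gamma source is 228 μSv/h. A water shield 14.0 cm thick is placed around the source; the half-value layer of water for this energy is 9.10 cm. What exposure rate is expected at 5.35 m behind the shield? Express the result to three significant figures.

9.39 μSv/h

Distance alone: (1.85/5.35)² = 0.1196, so 228 × 0.1196 = 27.27 μSv/h.
Shield: 14.0/9.10 = 1.538 half-value layers → attenuation 2^(−1.538) = 0.3444.
Combined: 27.27 × 0.3444 = 9.392 μSv/h.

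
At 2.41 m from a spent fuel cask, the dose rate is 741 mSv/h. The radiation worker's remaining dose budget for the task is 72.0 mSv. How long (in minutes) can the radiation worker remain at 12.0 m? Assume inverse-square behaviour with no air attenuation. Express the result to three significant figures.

145 min

Applying the 1/r² law, rate at 12.0 m:
741 × (2.41/12.0)² = 741 × 0.04033 = 29.88 mSv/h.
Stay time = 72.0 mSv ÷ 29.88 mSv/h = 2.410 h = 144.6 min.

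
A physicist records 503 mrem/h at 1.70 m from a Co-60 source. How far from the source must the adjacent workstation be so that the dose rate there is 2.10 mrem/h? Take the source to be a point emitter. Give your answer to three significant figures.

26.3 m

Using I₁d₁² = I₂d₂², d₂ = d₁·√(I₁/I₂).
I₁/I₂ = 503/2.10 = 239.5, so d₂ = 1.70 × √239.5 = 26.31 m.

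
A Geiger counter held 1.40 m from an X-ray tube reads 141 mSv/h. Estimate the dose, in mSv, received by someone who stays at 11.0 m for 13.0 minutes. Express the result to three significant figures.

0.495 mSv

Since intensity falls as 1/r², rate at 11.0 m:
141 × (1.40/11.0)² = 141 × 0.01620 = 2.284 mSv/h.
Dose = rate × time = 2.284 mSv/h × 0.2167 h = 0.4949 mSv.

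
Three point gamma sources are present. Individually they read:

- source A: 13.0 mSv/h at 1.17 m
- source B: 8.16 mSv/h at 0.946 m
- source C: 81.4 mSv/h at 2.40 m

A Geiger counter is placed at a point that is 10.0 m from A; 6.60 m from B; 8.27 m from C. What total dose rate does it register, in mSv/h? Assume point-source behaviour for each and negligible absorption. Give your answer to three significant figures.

Each source contributes Iᵢ·(dᵢ/rᵢ)²; contributions add.
A: 13.0 × (1.17/10.0)² = 0.1780 mSv/h
B: 8.16 × (0.946/6.60)² = 0.1676 mSv/h
C: 81.4 × (2.40/8.27)² = 6.855 mSv/h
Total = 0.1780 + 0.1676 + 6.855 = 7.201 mSv/h.

7.20 mSv/h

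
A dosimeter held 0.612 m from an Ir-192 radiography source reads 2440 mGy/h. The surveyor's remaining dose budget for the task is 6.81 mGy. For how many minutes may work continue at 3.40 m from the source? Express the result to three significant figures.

By the inverse-square law, rate at 3.40 m:
2440 × (0.612/3.40)² = 2440 × 0.03240 = 79.06 mGy/h.
Stay time = 6.81 mGy ÷ 79.06 mGy/h = 0.08614 h = 5.168 min.

5.17 min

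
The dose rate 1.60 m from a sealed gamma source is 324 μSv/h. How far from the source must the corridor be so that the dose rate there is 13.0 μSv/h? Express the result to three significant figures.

7.99 m

Since intensity falls as 1/r², d₂ = d₁·√(I₁/I₂).
I₁/I₂ = 324/13.0 = 24.92, so d₂ = 1.60 × √24.92 = 7.987 m.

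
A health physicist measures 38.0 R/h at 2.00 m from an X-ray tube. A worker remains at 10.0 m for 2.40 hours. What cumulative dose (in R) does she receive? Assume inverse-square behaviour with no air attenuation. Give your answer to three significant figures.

3.65 R

Intensity scales as (d₁/d₂)², so rate at 10.0 m:
38.0 × (2.00/10.0)² = 38.0 × 0.04000 = 1.520 R/h.
Dose = rate × time = 1.520 R/h × 2.400 h = 3.648 R.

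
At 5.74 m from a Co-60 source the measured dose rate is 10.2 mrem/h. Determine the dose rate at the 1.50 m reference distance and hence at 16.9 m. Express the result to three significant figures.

149 mrem/h; 1.18 mrem/h

Using I₁d₁² = I₂d₂²,
At 1.50 m: 10.2 × (5.74/1.50)² = 10.2 × 14.64 = 149.3 mrem/h
At 16.9 m: 149.3 × (1.50/16.9)² = 149.3 × 0.007878 = 1.176 mrem/h.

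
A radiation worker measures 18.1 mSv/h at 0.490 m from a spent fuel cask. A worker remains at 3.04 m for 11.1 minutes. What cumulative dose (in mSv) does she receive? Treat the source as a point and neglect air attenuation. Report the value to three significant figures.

0.0870 mSv

By the inverse-square law, rate at 3.04 m:
(0.490/3.04)² = 0.02598, so 18.1 × 0.02598 = 0.4702 mSv/h.
Dose = rate × time = 0.4702 mSv/h × 0.1850 h = 0.08699 mSv.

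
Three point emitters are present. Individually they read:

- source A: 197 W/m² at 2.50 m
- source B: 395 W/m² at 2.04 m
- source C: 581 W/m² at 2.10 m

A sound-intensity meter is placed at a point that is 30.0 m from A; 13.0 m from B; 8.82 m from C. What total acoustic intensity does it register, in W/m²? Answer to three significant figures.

By superposition, sum each source's inverse-square contribution:
A: 197 × (2.50/30.0)² = 1.368 W/m²
B: 395 × (2.04/13.0)² = 9.727 W/m²
C: 581 × (2.10/8.82)² = 32.94 W/m²
Total = 1.368 + 9.727 + 32.94 = 44.03 W/m².

44.0 W/m²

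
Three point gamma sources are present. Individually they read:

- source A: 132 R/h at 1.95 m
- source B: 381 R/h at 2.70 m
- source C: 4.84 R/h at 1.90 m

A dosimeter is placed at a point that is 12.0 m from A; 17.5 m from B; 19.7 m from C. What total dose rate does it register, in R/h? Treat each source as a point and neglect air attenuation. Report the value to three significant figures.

Each source contributes Iᵢ·(dᵢ/rᵢ)²; contributions add.
A: 132 × (1.95/12.0)² = 3.486 R/h
B: 381 × (2.70/17.5)² = 9.069 R/h
C: 4.84 × (1.90/19.7)² = 0.04502 R/h
Total = 3.486 + 9.069 + 0.04502 = 12.60 R/h.

12.6 R/h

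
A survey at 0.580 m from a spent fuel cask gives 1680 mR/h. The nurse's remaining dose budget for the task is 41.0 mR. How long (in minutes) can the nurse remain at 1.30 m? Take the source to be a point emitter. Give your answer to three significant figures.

7.36 min

Since intensity falls as 1/r², rate at 1.30 m:
1680 × (0.580/1.30)² = 1680 × 0.1991 = 334.5 mR/h.
Stay time = 41.0 mR ÷ 334.5 mR/h = 0.1226 h = 7.356 min.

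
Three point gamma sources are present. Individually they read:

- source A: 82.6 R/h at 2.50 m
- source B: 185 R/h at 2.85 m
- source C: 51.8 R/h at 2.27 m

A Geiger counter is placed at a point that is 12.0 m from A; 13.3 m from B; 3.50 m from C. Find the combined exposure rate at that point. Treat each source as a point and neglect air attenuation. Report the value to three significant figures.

By superposition, sum each source's inverse-square contribution:
A: 82.6 × (2.50/12.0)² = 3.585 R/h
B: 185 × (2.85/13.3)² = 8.495 R/h
C: 51.8 × (2.27/3.50)² = 21.79 R/h
Total = 3.585 + 8.495 + 21.79 = 33.87 R/h.

33.9 R/h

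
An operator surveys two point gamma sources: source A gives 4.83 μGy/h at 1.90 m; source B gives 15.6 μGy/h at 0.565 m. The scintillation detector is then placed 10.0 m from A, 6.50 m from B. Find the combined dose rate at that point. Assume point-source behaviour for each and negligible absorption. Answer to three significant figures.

By superposition, sum each source's inverse-square contribution:
A: 4.83 × (1.90/10.0)² = 0.1744 μGy/h
B: 15.6 × (0.565/6.50)² = 0.1179 μGy/h
Total = 0.1744 + 0.1179 = 0.2923 μGy/h.

0.292 μGy/h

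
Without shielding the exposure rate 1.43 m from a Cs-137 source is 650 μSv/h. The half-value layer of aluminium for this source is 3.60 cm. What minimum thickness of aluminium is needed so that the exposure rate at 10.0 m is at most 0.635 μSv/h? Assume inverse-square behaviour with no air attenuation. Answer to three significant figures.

15.8 cm

At 10.0 m, distance alone gives (1.43/10.0)² = 0.02045, so 650 × 0.02045 = 13.29 μSv/h.
Further attenuation needed: 13.29/0.635 = 20.93.
n = log₂(20.93) = 4.388 half-value layers.
Thickness = 4.388 × 3.60 cm = 15.80 cm.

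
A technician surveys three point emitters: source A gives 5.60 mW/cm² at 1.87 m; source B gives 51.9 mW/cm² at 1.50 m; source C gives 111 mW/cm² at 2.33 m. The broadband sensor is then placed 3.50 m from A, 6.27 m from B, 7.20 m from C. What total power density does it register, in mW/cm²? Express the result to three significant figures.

By superposition, sum each source's inverse-square contribution:
A: 5.60 × (1.87/3.50)² = 1.599 mW/cm²
B: 51.9 × (1.50/6.27)² = 2.970 mW/cm²
C: 111 × (2.33/7.20)² = 11.62 mW/cm²
Total = 1.599 + 2.970 + 11.62 = 16.19 mW/cm².

16.2 mW/cm²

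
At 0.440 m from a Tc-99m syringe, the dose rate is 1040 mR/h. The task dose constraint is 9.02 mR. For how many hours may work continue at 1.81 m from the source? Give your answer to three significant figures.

Intensity scales as (d₁/d₂)², so rate at 1.81 m:
1040 × (0.440/1.81)² = 1040 × 0.05909 = 61.45 mR/h.
Stay time = 9.02 mR ÷ 61.45 mR/h = 0.1468 h.

0.147 h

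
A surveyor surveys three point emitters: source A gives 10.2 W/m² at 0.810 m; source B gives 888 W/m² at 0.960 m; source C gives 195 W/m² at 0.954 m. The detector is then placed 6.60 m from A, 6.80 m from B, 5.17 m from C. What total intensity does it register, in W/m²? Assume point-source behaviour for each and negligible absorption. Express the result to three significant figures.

Each source contributes Iᵢ·(dᵢ/rᵢ)²; contributions add.
A: 10.2 × (0.810/6.60)² = 0.1536 W/m²
B: 888 × (0.960/6.80)² = 17.70 W/m²
C: 195 × (0.954/5.17)² = 6.640 W/m²
Total = 0.1536 + 17.70 + 6.640 = 24.49 W/m².

24.5 W/m²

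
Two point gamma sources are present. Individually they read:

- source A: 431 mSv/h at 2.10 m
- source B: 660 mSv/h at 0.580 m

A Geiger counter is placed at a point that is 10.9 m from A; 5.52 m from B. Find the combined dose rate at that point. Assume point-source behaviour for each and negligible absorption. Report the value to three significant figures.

By superposition, sum each source's inverse-square contribution:
A: 431 × (2.10/10.9)² = 16.00 mSv/h
B: 660 × (0.580/5.52)² = 7.287 mSv/h
Total = 16.00 + 7.287 = 23.29 mSv/h.

23.3 mSv/h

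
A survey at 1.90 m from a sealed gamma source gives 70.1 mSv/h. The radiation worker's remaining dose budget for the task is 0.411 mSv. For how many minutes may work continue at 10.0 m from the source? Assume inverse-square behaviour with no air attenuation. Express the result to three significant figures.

Applying the 1/r² law, rate at 10.0 m:
70.1 × (1.90/10.0)² = 70.1 × 0.03610 = 2.531 mSv/h.
Stay time = 0.411 mSv ÷ 2.531 mSv/h = 0.1624 h = 9.744 min.

9.74 min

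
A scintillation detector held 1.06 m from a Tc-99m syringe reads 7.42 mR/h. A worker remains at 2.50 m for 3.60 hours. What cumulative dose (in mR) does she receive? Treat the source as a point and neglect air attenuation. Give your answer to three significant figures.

Intensity scales as (d₁/d₂)², so rate at 2.50 m:
(1.06/2.50)² = 0.1798, so 7.42 × 0.1798 = 1.334 mR/h.
Dose = rate × time = 1.334 mR/h × 3.600 h = 4.802 mR.

4.80 mR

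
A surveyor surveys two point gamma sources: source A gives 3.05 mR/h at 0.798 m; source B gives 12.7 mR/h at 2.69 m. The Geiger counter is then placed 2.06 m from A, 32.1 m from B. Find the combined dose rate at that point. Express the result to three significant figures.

By superposition, sum each source's inverse-square contribution:
A: 3.05 × (0.798/2.06)² = 0.4577 mR/h
B: 12.7 × (2.69/32.1)² = 0.08919 mR/h
Total = 0.4577 + 0.08919 = 0.5469 mR/h.

0.547 mR/h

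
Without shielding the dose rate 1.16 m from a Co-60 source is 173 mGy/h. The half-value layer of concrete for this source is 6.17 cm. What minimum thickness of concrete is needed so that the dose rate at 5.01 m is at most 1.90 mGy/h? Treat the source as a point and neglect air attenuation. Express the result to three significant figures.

At 5.01 m, distance alone gives 173 × (1.16/5.01)² = 173 × 0.05361 = 9.275 mGy/h.
Further attenuation needed: 9.275/1.90 = 4.882.
n = log₂(4.882) = 2.287 half-value layers.
Thickness = 2.287 × 6.17 cm = 14.11 cm.

14.1 cm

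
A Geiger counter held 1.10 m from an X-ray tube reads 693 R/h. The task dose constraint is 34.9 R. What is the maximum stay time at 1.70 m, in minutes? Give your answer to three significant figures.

7.22 min

Using I₁d₁² = I₂d₂², rate at 1.70 m:
(1.10/1.70)² = 0.4187, so 693 × 0.4187 = 290.2 R/h.
Stay time = 34.9 R ÷ 290.2 R/h = 0.1203 h = 7.218 min.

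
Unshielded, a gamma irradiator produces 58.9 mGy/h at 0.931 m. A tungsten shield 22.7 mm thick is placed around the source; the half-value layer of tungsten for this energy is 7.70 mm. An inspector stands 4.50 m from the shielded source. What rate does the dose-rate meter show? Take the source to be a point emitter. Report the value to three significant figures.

0.327 mGy/h

Distance alone: (0.931/4.50)² = 0.04280, so 58.9 × 0.04280 = 2.521 mGy/h.
Shield: 22.7/7.70 = 2.948 half-value layers → attenuation 2^(−2.948) = 0.1296.
Combined: 2.521 × 0.1296 = 0.3267 mGy/h.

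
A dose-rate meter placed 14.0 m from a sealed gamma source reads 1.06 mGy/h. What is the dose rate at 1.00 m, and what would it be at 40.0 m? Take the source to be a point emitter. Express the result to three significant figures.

208 mGy/h; 0.130 mGy/h

By the inverse-square law,
At 1.00 m: (14.0/1.00)² = 196.0, so 1.06 × 196.0 = 207.8 mGy/h
At 40.0 m: 207.8 × (1.00/40.0)² = 207.8 × 0.0006250 = 0.1299 mGy/h.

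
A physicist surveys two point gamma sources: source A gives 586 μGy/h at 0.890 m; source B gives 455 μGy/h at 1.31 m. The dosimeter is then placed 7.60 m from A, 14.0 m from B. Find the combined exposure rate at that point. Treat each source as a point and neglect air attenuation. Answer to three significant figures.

12.0 μGy/h

Each source contributes Iᵢ·(dᵢ/rᵢ)²; contributions add.
A: 586 × (0.890/7.60)² = 8.036 μGy/h
B: 455 × (1.31/14.0)² = 3.984 μGy/h
Total = 8.036 + 3.984 = 12.02 μGy/h.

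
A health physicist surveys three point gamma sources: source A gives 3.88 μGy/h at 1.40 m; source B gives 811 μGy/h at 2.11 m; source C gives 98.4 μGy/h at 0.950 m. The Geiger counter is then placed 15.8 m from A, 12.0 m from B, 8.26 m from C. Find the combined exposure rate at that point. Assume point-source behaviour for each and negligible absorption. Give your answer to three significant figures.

Each source contributes Iᵢ·(dᵢ/rᵢ)²; contributions add.
A: 3.88 × (1.40/15.8)² = 0.03046 μGy/h
B: 811 × (2.11/12.0)² = 25.07 μGy/h
C: 98.4 × (0.950/8.26)² = 1.302 μGy/h
Total = 0.03046 + 25.07 + 1.302 = 26.40 μGy/h.

26.4 μGy/h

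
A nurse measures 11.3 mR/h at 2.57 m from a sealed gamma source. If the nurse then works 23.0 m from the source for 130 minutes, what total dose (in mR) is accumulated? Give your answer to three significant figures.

Since intensity falls as 1/r², rate at 23.0 m:
(2.57/23.0)² = 0.01249, so 11.3 × 0.01249 = 0.1411 mR/h.
Dose = rate × time = 0.1411 mR/h × 2.167 h = 0.3058 mR.

0.306 mR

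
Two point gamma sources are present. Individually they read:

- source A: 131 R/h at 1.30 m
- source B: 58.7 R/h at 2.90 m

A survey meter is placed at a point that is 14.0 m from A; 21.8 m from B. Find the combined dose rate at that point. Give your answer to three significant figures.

2.17 R/h

Each source contributes Iᵢ·(dᵢ/rᵢ)²; contributions add.
A: 131 × (1.30/14.0)² = 1.130 R/h
B: 58.7 × (2.90/21.8)² = 1.039 R/h
Total = 1.130 + 1.039 = 2.169 R/h.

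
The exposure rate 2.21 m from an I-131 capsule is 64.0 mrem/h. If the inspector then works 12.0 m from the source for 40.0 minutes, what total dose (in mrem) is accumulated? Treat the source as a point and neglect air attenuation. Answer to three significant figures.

1.45 mrem

Applying the 1/r² law, rate at 12.0 m:
64.0 × (2.21/12.0)² = 64.0 × 0.03392 = 2.171 mrem/h.
Dose = rate × time = 2.171 mrem/h × 0.6667 h = 1.447 mrem.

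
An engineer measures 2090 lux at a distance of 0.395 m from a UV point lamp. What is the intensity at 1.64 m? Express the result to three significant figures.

Since intensity falls as 1/r², the rate at 1.64 m is
2090 × (0.395/1.64)² = 2090 × 0.05801 = 121.2 lux.

121 lux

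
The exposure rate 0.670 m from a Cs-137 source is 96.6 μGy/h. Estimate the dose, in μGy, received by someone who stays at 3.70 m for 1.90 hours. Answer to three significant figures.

Intensity scales as (d₁/d₂)², so rate at 3.70 m:
96.6 × (0.670/3.70)² = 96.6 × 0.03279 = 3.168 μGy/h.
Dose = rate × time = 3.168 μGy/h × 1.900 h = 6.019 μGy.

6.02 μGy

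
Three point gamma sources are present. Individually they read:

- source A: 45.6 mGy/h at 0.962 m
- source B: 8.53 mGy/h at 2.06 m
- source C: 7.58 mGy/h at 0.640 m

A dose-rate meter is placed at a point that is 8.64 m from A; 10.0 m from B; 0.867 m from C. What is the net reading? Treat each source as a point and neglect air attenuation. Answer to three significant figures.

By superposition, sum each source's inverse-square contribution:
A: 45.6 × (0.962/8.64)² = 0.5653 mGy/h
B: 8.53 × (2.06/10.0)² = 0.3620 mGy/h
C: 7.58 × (0.640/0.867)² = 4.130 mGy/h
Total = 0.5653 + 0.3620 + 4.130 = 5.057 mGy/h.

5.06 mGy/h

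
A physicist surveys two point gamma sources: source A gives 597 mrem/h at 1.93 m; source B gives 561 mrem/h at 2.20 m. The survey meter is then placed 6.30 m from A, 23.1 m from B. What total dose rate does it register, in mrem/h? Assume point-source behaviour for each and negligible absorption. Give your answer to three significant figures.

61.1 mrem/h

By superposition, sum each source's inverse-square contribution:
A: 597 × (1.93/6.30)² = 56.03 mrem/h
B: 561 × (2.20/23.1)² = 5.088 mrem/h
Total = 56.03 + 5.088 = 61.12 mrem/h.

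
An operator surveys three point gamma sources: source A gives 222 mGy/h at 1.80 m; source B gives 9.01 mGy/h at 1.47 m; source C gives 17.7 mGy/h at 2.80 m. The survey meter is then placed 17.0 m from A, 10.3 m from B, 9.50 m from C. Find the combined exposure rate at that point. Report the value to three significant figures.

By superposition, sum each source's inverse-square contribution:
A: 222 × (1.80/17.0)² = 2.489 mGy/h
B: 9.01 × (1.47/10.3)² = 0.1835 mGy/h
C: 17.7 × (2.80/9.50)² = 1.538 mGy/h
Total = 2.489 + 0.1835 + 1.538 = 4.210 mGy/h.

4.21 mGy/h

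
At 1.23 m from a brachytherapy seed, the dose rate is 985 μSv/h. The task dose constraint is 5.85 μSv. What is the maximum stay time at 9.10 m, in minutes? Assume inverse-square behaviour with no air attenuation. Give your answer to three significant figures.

19.5 min

Since intensity falls as 1/r², rate at 9.10 m:
985 × (1.23/9.10)² = 985 × 0.01827 = 18.00 μSv/h.
Stay time = 5.85 μSv ÷ 18.00 μSv/h = 0.3250 h = 19.50 min.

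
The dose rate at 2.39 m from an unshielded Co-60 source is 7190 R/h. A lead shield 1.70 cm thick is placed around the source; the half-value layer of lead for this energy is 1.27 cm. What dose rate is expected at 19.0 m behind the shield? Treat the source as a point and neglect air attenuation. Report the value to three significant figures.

45.0 R/h

Distance alone: 7190 × (2.39/19.0)² = 7190 × 0.01582 = 113.7 R/h.
Shield: 1.70/1.27 = 1.339 half-value layers → attenuation 2^(−1.339) = 0.3953.
Combined: 113.7 × 0.3953 = 44.95 R/h.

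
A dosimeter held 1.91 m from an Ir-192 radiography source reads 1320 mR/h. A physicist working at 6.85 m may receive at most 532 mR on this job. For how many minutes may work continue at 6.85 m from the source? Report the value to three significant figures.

311 min

Using I₁d₁² = I₂d₂², rate at 6.85 m:
(1.91/6.85)² = 0.07775, so 1320 × 0.07775 = 102.6 mR/h.
Stay time = 532 mR ÷ 102.6 mR/h = 5.185 h = 311.1 min.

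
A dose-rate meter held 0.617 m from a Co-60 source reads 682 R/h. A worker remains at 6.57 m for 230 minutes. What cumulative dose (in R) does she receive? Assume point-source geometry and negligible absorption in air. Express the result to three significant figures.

Since intensity falls as 1/r², rate at 6.57 m:
682 × (0.617/6.57)² = 682 × 0.008819 = 6.015 R/h.
Dose = rate × time = 6.015 R/h × 3.833 h = 23.06 R.

23.1 R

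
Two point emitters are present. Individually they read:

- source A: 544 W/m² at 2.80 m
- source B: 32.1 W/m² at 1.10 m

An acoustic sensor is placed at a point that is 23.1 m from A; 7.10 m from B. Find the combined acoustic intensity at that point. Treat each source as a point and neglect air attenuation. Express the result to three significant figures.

8.76 W/m²

Each source contributes Iᵢ·(dᵢ/rᵢ)²; contributions add.
A: 544 × (2.80/23.1)² = 7.993 W/m²
B: 32.1 × (1.10/7.10)² = 0.7705 W/m²
Total = 7.993 + 0.7705 = 8.764 W/m².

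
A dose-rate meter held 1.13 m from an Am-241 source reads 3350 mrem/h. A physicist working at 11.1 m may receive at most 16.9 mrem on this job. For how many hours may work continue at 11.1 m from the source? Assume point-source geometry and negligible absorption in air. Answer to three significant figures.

0.487 h

Since intensity falls as 1/r², rate at 11.1 m:
(1.13/11.1)² = 0.01036, so 3350 × 0.01036 = 34.71 mrem/h.
Stay time = 16.9 mrem ÷ 34.71 mrem/h = 0.4869 h.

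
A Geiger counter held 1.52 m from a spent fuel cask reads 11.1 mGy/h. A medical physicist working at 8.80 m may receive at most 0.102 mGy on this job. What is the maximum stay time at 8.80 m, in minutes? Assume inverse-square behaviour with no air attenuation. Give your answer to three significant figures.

Applying the 1/r² law, rate at 8.80 m:
(1.52/8.80)² = 0.02983, so 11.1 × 0.02983 = 0.3311 mGy/h.
Stay time = 0.102 mGy ÷ 0.3311 mGy/h = 0.3081 h = 18.49 min.

18.5 min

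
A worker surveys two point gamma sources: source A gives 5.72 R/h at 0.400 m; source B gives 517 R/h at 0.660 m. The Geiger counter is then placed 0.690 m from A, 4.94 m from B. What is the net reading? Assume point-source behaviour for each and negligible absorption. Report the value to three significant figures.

11.2 R/h

Each source contributes Iᵢ·(dᵢ/rᵢ)²; contributions add.
A: 5.72 × (0.400/0.690)² = 1.922 R/h
B: 517 × (0.660/4.94)² = 9.228 R/h
Total = 1.922 + 9.228 = 11.15 R/h.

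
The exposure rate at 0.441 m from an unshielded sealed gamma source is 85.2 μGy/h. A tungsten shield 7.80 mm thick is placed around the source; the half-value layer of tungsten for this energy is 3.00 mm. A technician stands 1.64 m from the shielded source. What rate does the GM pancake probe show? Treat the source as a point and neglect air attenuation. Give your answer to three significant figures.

Distance alone: 85.2 × (0.441/1.64)² = 85.2 × 0.07231 = 6.161 μGy/h.
Shield: 7.80/3.00 = 2.600 half-value layers → attenuation 2^(−2.600) = 0.1649.
Combined: 6.161 × 0.1649 = 1.016 μGy/h.

1.02 μGy/h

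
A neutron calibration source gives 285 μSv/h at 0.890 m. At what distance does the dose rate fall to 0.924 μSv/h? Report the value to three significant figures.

15.6 m

Applying the 1/r² law, d₂ = d₁·√(I₁/I₂).
I₁/I₂ = 285/0.924 = 308.4, so d₂ = 0.890 × √308.4 = 15.63 m.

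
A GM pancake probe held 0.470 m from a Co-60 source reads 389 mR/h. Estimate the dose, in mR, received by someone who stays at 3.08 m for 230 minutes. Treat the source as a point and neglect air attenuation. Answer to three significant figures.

34.7 mR

Intensity scales as (d₁/d₂)², so rate at 3.08 m:
(0.470/3.08)² = 0.02329, so 389 × 0.02329 = 9.060 mR/h.
Dose = rate × time = 9.060 mR/h × 3.833 h = 34.73 mR.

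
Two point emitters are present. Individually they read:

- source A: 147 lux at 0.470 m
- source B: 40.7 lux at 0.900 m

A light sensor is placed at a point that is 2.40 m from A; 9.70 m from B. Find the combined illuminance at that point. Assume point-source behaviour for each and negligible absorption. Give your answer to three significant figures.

5.99 lux

Each source contributes Iᵢ·(dᵢ/rᵢ)²; contributions add.
A: 147 × (0.470/2.40)² = 5.638 lux
B: 40.7 × (0.900/9.70)² = 0.3504 lux
Total = 5.638 + 0.3504 = 5.988 lux.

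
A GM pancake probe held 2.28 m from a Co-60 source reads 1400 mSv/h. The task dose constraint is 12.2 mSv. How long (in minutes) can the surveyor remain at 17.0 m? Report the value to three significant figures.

Since intensity falls as 1/r², rate at 17.0 m:
1400 × (2.28/17.0)² = 1400 × 0.01799 = 25.19 mSv/h.
Stay time = 12.2 mSv ÷ 25.19 mSv/h = 0.4843 h = 29.06 min.

29.1 min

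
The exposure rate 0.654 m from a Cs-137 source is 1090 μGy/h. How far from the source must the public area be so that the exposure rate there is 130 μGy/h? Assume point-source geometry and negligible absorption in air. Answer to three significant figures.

Applying the 1/r² law, d₂ = d₁·√(I₁/I₂).
I₁/I₂ = 1090/130 = 8.385, so d₂ = 0.654 × √8.385 = 1.894 m.

1.89 m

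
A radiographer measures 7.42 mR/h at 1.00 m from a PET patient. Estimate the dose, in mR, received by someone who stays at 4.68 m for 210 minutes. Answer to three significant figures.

1.19 mR

By the inverse-square law, rate at 4.68 m:
(1.00/4.68)² = 0.04566, so 7.42 × 0.04566 = 0.3388 mR/h.
Dose = rate × time = 0.3388 mR/h × 3.500 h = 1.186 mR.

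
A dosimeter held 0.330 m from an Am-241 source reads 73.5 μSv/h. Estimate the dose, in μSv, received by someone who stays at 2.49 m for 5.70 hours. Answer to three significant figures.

Since intensity falls as 1/r², rate at 2.49 m:
73.5 × (0.330/2.49)² = 73.5 × 0.01756 = 1.291 μSv/h.
Dose = rate × time = 1.291 μSv/h × 5.700 h = 7.359 μSv.

7.36 μSv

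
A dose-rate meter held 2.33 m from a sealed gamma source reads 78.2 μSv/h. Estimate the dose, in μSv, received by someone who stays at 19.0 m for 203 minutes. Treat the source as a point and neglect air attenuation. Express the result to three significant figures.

3.98 μSv

Applying the 1/r² law, rate at 19.0 m:
(2.33/19.0)² = 0.01504, so 78.2 × 0.01504 = 1.176 μSv/h.
Dose = rate × time = 1.176 μSv/h × 3.383 h = 3.978 μSv.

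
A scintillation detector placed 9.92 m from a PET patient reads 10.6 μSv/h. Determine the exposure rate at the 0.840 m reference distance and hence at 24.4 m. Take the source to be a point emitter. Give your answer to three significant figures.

Since intensity falls as 1/r²,
At 0.840 m: 10.6 × (9.92/0.840)² = 10.6 × 139.5 = 1479 μSv/h
At 24.4 m: (0.840/24.4)² = 0.001185, so 1479 × 0.001185 = 1.753 μSv/h.

1480 μSv/h; 1.75 μSv/h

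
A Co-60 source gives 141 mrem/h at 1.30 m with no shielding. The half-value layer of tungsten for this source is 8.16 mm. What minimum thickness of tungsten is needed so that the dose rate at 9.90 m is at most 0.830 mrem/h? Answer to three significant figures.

12.7 mm

At 9.90 m, distance alone gives (1.30/9.90)² = 0.01724, so 141 × 0.01724 = 2.431 mrem/h.
Further attenuation needed: 2.431/0.830 = 2.929.
n = log₂(2.929) = 1.550 half-value layers.
Thickness = 1.550 × 8.16 mm = 12.65 mm.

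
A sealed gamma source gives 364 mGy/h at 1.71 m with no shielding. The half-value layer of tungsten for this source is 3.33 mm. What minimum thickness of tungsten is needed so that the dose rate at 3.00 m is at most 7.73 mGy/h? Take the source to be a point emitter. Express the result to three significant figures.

13.1 mm

At 3.00 m, distance alone gives 364 × (1.71/3.00)² = 364 × 0.3249 = 118.3 mGy/h.
Further attenuation needed: 118.3/7.73 = 15.30.
n = log₂(15.30) = 3.935 half-value layers.
Thickness = 3.935 × 3.33 mm = 13.10 mm.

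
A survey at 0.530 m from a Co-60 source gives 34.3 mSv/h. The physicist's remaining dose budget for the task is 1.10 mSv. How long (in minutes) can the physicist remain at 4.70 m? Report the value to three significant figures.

Intensity scales as (d₁/d₂)², so rate at 4.70 m:
(0.530/4.70)² = 0.01272, so 34.3 × 0.01272 = 0.4363 mSv/h.
Stay time = 1.10 mSv ÷ 0.4363 mSv/h = 2.521 h = 151.3 min.

151 min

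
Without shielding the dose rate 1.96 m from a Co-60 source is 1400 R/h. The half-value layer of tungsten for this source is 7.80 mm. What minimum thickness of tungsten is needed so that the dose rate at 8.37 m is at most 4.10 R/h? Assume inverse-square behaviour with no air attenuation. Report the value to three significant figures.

At 8.37 m, distance alone gives 1400 × (1.96/8.37)² = 1400 × 0.05484 = 76.78 R/h.
Further attenuation needed: 76.78/4.10 = 18.73.
n = log₂(18.73) = 4.227 half-value layers.
Thickness = 4.227 × 7.80 mm = 32.97 mm.

33.0 mm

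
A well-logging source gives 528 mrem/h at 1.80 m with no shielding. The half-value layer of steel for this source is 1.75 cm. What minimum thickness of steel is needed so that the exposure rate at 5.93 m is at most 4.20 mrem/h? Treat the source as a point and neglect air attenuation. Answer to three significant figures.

At 5.93 m, distance alone gives (1.80/5.93)² = 0.09214, so 528 × 0.09214 = 48.65 mrem/h.
Further attenuation needed: 48.65/4.20 = 11.58.
n = log₂(11.58) = 3.534 half-value layers.
Thickness = 3.534 × 1.75 cm = 6.184 cm.

6.18 cm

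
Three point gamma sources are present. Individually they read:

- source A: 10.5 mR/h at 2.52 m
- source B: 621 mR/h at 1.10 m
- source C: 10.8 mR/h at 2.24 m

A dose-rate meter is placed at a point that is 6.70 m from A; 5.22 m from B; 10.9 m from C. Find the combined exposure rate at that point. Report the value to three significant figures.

29.5 mR/h

By superposition, sum each source's inverse-square contribution:
A: 10.5 × (2.52/6.70)² = 1.485 mR/h
B: 621 × (1.10/5.22)² = 27.58 mR/h
C: 10.8 × (2.24/10.9)² = 0.4561 mR/h
Total = 1.485 + 27.58 + 0.4561 = 29.52 mR/h.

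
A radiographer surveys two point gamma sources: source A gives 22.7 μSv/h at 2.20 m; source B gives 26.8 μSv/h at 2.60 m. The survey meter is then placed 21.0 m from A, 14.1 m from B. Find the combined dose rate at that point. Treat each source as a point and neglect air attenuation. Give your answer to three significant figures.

By superposition, sum each source's inverse-square contribution:
A: 22.7 × (2.20/21.0)² = 0.2491 μSv/h
B: 26.8 × (2.60/14.1)² = 0.9113 μSv/h
Total = 0.2491 + 0.9113 = 1.160 μSv/h.

1.16 μSv/h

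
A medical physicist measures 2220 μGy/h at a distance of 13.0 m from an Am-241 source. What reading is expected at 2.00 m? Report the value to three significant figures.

Intensity scales as (d₁/d₂)², so the rate at 2.00 m is
(13.0/2.00)² = 42.25, so 2220 × 42.25 = 93800 μGy/h.

93800 μGy/h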